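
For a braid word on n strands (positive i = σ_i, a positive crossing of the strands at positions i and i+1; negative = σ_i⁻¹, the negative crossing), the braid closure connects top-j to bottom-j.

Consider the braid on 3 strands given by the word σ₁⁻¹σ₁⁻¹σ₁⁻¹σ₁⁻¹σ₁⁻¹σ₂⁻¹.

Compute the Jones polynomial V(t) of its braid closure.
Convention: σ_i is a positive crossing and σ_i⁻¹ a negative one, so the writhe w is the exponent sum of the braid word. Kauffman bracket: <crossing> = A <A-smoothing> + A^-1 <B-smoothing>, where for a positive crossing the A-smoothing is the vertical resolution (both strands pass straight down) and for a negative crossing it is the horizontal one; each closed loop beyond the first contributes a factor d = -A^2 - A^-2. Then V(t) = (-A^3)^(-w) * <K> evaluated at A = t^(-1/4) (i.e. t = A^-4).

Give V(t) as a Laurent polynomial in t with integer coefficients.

The presented braid s1^-1 s1^-1 s1^-1 s1^-1 s1^-1 s2^-1 on 3 strands reduces by inverse Markov moves (closure unchanged at each step):
  Destabilize: the word has the form β·s2^-1 where s2^-1 occurs only as the final letter (β ∈ B_2); drop it and the last strand → 2 strands.
Reduced to β = s1^-1 s1^-1 s1^-1 s1^-1 s1^-1 on 2 strands, 5 crossings.
Compute on β:
Braid: s1^-1 s1^-1 s1^-1 s1^-1 s1^-1 on 2 strands, 5 crossings.
Writhe w = (#positive) - (#negative) = 0 - 5 = -5.
State-sum expansion of <K>. There are 2^5 = 32 states.
Smooth each crossing (0=||, 1=⌣⌢); contribution A^(Σ sign_k(1-2s_k)) * d^(L-1).
  state 00000: A-exp=-5, loops=2, term = A^-5 * d^1
  state 00001: A-exp=-3, loops=1, term = A^-3 * d^0
  state 00010: A-exp=-3, loops=1, term = A^-3 * d^0
  state 00011: A-exp=-1, loops=2, term = A^-1 * d^1
  state 00100: A-exp=-3, loops=1, term = A^-3 * d^0
  state 00101: A-exp=-1, loops=2, term = A^-1 * d^1
  state 00110: A-exp=-1, loops=2, term = A^-1 * d^1
  state 00111: A-exp=+1, loops=3, term = A^1 * d^2
  state 01000: A-exp=-3, loops=1, term = A^-3 * d^0
  state 01001: A-exp=-1, loops=2, term = A^-1 * d^1
  state 01010: A-exp=-1, loops=2, term = A^-1 * d^1
  state 01011: A-exp=+1, loops=3, term = A^1 * d^2
  state 01100: A-exp=-1, loops=2, term = A^-1 * d^1
  state 01101: A-exp=+1, loops=3, term = A^1 * d^2
  state 01110: A-exp=+1, loops=3, term = A^1 * d^2
  state 01111: A-exp=+3, loops=4, term = A^3 * d^3
  state 10000: A-exp=-3, loops=1, term = A^-3 * d^0
  state 10001: A-exp=-1, loops=2, term = A^-1 * d^1
  state 10010: A-exp=-1, loops=2, term = A^-1 * d^1
  state 10011: A-exp=+1, loops=3, term = A^1 * d^2
  state 10100: A-exp=-1, loops=2, term = A^-1 * d^1
  state 10101: A-exp=+1, loops=3, term = A^1 * d^2
  state 10110: A-exp=+1, loops=3, term = A^1 * d^2
  state 10111: A-exp=+3, loops=4, term = A^3 * d^3
  state 11000: A-exp=-1, loops=2, term = A^-1 * d^1
  state 11001: A-exp=+1, loops=3, term = A^1 * d^2
  state 11010: A-exp=+1, loops=3, term = A^1 * d^2
  state 11011: A-exp=+3, loops=4, term = A^3 * d^3
  state 11100: A-exp=+1, loops=3, term = A^1 * d^2
  state 11101: A-exp=+3, loops=4, term = A^3 * d^3
  state 11110: A-exp=+3, loops=4, term = A^3 * d^3
  state 11111: A-exp=+5, loops=5, term = A^5 * d^4
Collect the terms by A-exponent (count of states per loop number):
Powers of d = -A^2 - A^-2: d^2 = A^4 + 2 + A^-4; d^3 = -A^6 - 3*A^2 - 3*A^-2 - A^-6; d^4 = A^8 + 4*A^4 + 6 + 4*A^-4 + A^-8.
  A^5 * (d^4) = A^13 + 4*A^9 + 6*A^5 + 4*A + A^-3
  A^3 * (5*d^3) = -5*A^9 - 15*A^5 - 15*A - 5*A^-3
  A^1 * (10*d^2) = 10*A^5 + 20*A + 10*A^-3
  A^-1 * (10*d) = -10*A - 10*A^-3
  A^-3 * (5) = 5*A^-3
  A^-5 * (d) = -A^-3 - A^-7
Summing the groups: <K> = A^13 - A^9 + A^5 - A - A^-7
Normalise by the writhe: (-A^3)^(-w) = (-A^3)^(5) = -A^15, so f(A) = -A^15 * <K> = -A^28 + A^24 - A^20 + A^16 + A^8.
Substitute A = t^(-1/4), i.e. A^e → t^(-e/4): V(t) = t^-2 + t^-4 - t^-5 + t^-6 - t^-7

Answer: t^-2 + t^-4 - t^-5 + t^-6 - t^-7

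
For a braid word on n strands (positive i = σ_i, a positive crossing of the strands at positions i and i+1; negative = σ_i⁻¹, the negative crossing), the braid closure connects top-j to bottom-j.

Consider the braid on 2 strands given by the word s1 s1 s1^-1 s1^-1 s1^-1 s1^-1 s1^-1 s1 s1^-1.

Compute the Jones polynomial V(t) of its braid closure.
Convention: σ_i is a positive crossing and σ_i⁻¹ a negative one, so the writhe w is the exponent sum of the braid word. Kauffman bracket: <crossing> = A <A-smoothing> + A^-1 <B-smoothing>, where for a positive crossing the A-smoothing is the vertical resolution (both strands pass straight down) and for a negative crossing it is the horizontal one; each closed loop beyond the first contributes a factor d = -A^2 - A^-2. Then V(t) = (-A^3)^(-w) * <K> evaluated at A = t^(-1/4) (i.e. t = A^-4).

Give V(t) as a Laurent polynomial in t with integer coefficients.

t^-1 + t^-3 - t^-4

Derivation:
First cancel adjacent σ_i σ_i⁻¹ pairs (Reidemeister II — same braid, same closure): s1 s1 s1^-1 s1^-1 s1^-1 s1^-1 s1^-1 s1 s1^-1 → s1^-1 s1^-1 s1^-1.
Braid: s1^-1 s1^-1 s1^-1 on 2 strands, 3 crossings.
Writhe w = (#positive) - (#negative) = 0 - 3 = -3.
Enumerate smoothing states for the bracket polynomial. There are 2^3 = 8 states.
Smooth each crossing (0=||, 1=⌣⌢); contribution A^(Σ sign_k(1-2s_k)) * d^(L-1).
  state 000: A-exp=-3, loops=2, term = A^-3 * d^1
  state 001: A-exp=-1, loops=1, term = A^-1 * d^0
  state 010: A-exp=-1, loops=1, term = A^-1 * d^0
  state 011: A-exp=+1, loops=2, term = A^1 * d^1
  state 100: A-exp=-1, loops=1, term = A^-1 * d^0
  state 101: A-exp=+1, loops=2, term = A^1 * d^1
  state 110: A-exp=+1, loops=2, term = A^1 * d^1
  state 111: A-exp=+3, loops=3, term = A^3 * d^2
Collect the terms by A-exponent (count of states per loop number):
Powers of d = -A^2 - A^-2: d^2 = A^4 + 2 + A^-4.
  A^3 * (d^2) = A^7 + 2*A^3 + A^-1
  A^1 * (3*d) = -3*A^3 - 3*A^-1
  A^-1 * (3) = 3*A^-1
  A^-3 * (d) = -A^-1 - A^-5
Summing the groups: <K> = A^7 - A^3 - A^-5
Normalise by the writhe: (-A^3)^(-w) = (-A^3)^(3) = -A^9, so f(A) = -A^9 * <K> = -A^16 + A^12 + A^4.
Substitute A = t^(-1/4), i.e. A^e → t^(-e/4): V(t) = t^-1 + t^-3 - t^-4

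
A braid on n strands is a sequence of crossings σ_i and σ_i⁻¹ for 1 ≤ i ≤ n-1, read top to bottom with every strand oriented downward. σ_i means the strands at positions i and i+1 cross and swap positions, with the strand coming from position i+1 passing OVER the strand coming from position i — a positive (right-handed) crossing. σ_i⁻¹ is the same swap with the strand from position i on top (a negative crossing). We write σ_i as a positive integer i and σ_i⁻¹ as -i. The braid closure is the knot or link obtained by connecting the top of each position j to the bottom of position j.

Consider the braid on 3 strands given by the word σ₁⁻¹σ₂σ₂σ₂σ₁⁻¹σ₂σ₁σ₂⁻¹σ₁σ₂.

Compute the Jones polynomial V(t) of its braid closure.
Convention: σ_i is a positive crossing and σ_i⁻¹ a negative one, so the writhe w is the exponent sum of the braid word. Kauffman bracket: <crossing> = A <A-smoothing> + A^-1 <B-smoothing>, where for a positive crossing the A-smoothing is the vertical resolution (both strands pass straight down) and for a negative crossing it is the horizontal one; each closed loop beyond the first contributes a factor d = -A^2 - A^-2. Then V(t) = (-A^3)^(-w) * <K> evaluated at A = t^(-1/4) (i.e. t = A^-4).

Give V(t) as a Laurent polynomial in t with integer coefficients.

Braid: s1^-1 s2 s2 s2 s1^-1 s2 s1 s2^-1 s1 s2 on 3 strands, 10 crossings.
Writhe w = (#positive) - (#negative) = 7 - 3 = 4.
Computing the Kauffman bracket via state sum. There are 2^10 = 1024 states.
For each crossing: s=0 is the vertical smoothing, s=1 horizontal. Crossing k contributes A^(sign_k * (1 - 2*s_k)); loop factor d = -A^2 - A^-2.
Tabulate the states by total A-exponent and number of loops L (A-exp: L × count):
  A^10: L=2 ×1
  A^8: L=1 ×5, L=3 ×5
  A^6: L=2 ×39, L=4 ×6
  A^4: L=1 ×34, L=3 ×85, L=5 ×1
  A^2: L=2 ×138, L=4 ×72
  A^0: L=1 ×48, L=3 ×167, L=5 ×37
  A^-2: L=2 ×91, L=4 ×109, L=6 ×10
  A^-4: L=3 ×82, L=5 ×37, L=7 ×1
  A^-6: L=4 ×40, L=6 ×5
  A^-8: L=5 ×10
  A^-10: L=6 ×1
Each group contributes A^e * Σ count * d^(L-1):
Powers of d = -A^2 - A^-2: d^2 = A^4 + 2 + A^-4; d^3 = -A^6 - 3*A^2 - 3*A^-2 - A^-6; d^4 = A^8 + 4*A^4 + 6 + 4*A^-4 + A^-8; d^5 = -A^10 - 5*A^6 - 10*A^2 - 10*A^-2 - 5*A^-6 - A^-10; d^6 = A^12 + 6*A^8 + 15*A^4 + 20 + 15*A^-4 + 6*A^-8 + A^-12.
  A^10 * (d) = -A^12 - A^8
  A^8 * (5 + 5*d^2) = 5*A^12 + 15*A^8 + 5*A^4
  A^6 * (39*d + 6*d^3) = -6*A^12 - 57*A^8 - 57*A^4 - 6
  A^4 * (34 + 85*d^2 + d^4) = A^12 + 89*A^8 + 210*A^4 + 89 + A^-4
  A^2 * (138*d + 72*d^3) = -72*A^8 - 354*A^4 - 354 - 72*A^-4
  A^0 * (48 + 167*d^2 + 37*d^4) = 37*A^8 + 315*A^4 + 604 + 315*A^-4 + 37*A^-8
  A^-2 * (91*d + 109*d^3 + 10*d^5) = -10*A^8 - 159*A^4 - 518 - 518*A^-4 - 159*A^-8 - 10*A^-12
  A^-4 * (82*d^2 + 37*d^4 + d^6) = A^8 + 43*A^4 + 245 + 406*A^-4 + 245*A^-8 + 43*A^-12 + A^-16
  A^-6 * (40*d^3 + 5*d^5) = -5*A^4 - 65 - 170*A^-4 - 170*A^-8 - 65*A^-12 - 5*A^-16
  A^-8 * (10*d^4) = 10 + 40*A^-4 + 60*A^-8 + 40*A^-12 + 10*A^-16
  A^-10 * (d^5) = -1 - 5*A^-4 - 10*A^-8 - 10*A^-12 - 5*A^-16 - A^-20
Summing the groups: <K> = -A^12 + 2*A^8 - 2*A^4 + 4 - 3*A^-4 + 3*A^-8 - 2*A^-12 + A^-16 - A^-20
Normalise by the writhe: (-A^3)^(-w) = (-A^3)^(-4) = A^-12, so f(A) = A^-12 * <K> = -1 + 2*A^-4 - 2*A^-8 + 4*A^-12 - 3*A^-16 + 3*A^-20 - 2*A^-24 + A^-28 - A^-32.
Substitute A = t^(-1/4), i.e. A^e → t^(-e/4): V(t) = -t^8 + t^7 - 2*t^6 + 3*t^5 - 3*t^4 + 4*t^3 - 2*t^2 + 2*t - 1

Answer: -t^8 + t^7 - 2*t^6 + 3*t^5 - 3*t^4 + 4*t^3 - 2*t^2 + 2*t - 1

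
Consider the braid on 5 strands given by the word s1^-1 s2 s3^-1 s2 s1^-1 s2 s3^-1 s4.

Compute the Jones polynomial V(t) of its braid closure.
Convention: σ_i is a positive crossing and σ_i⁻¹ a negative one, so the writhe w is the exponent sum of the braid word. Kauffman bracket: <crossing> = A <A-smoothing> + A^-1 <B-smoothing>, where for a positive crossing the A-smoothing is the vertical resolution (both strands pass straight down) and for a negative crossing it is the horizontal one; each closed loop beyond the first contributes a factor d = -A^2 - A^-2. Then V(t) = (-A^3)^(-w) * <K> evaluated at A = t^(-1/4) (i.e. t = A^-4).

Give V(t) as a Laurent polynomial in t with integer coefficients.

-t^3 + 3*t^2 - 3*t + 4 - 4*t^-1 + 3*t^-2 - 2*t^-3 + t^-4

Derivation:
The presented braid s1^-1 s2 s3^-1 s2 s1^-1 s2 s3^-1 s4 on 5 strands reduces by inverse Markov moves (closure unchanged at each step):
  Destabilize: the word has the form β·s4 where s4 occurs only as the final letter (β ∈ B_4); drop it and the last strand → 4 strands.
Reduced to β = s1^-1 s2 s3^-1 s2 s1^-1 s2 s3^-1 on 4 strands, 7 crossings.
Compute on β:
Braid: s1^-1 s2 s3^-1 s2 s1^-1 s2 s3^-1 on 4 strands, 7 crossings.
Writhe w = (#positive) - (#negative) = 3 - 4 = -1.
Enumerate smoothing states for the bracket polynomial. There are 2^7 = 128 states.
Each crossing splits two ways (0=vertical, 1=horizontal). The state's weight is A^(#A-smoothings - #B-smoothings) * d^(loops - 1).
Tabulate the states by total A-exponent and number of loops L (A-exp: L × count):
  A^7: L=4 ×1
  A^5: L=3 ×7
  A^3: L=2 ×19, L=4 ×2
  A^1: L=1 ×21, L=3 ×14
  A^-1: L=2 ×32, L=4 ×3
  A^-3: L=3 ×21
  A^-5: L=4 ×7
  A^-7: L=5 ×1
Each group contributes A^e * Σ count * d^(L-1):
Powers of d = -A^2 - A^-2: d^2 = A^4 + 2 + A^-4; d^3 = -A^6 - 3*A^2 - 3*A^-2 - A^-6; d^4 = A^8 + 4*A^4 + 6 + 4*A^-4 + A^-8.
  A^7 * (d^3) = -A^13 - 3*A^9 - 3*A^5 - A
  A^5 * (7*d^2) = 7*A^9 + 14*A^5 + 7*A
  A^3 * (19*d + 2*d^3) = -2*A^9 - 25*A^5 - 25*A - 2*A^-3
  A^1 * (21 + 14*d^2) = 14*A^5 + 49*A + 14*A^-3
  A^-1 * (32*d + 3*d^3) = -3*A^5 - 41*A - 41*A^-3 - 3*A^-7
  A^-3 * (21*d^2) = 21*A + 42*A^-3 + 21*A^-7
  A^-5 * (7*d^3) = -7*A - 21*A^-3 - 21*A^-7 - 7*A^-11
  A^-7 * (d^4) = A + 4*A^-3 + 6*A^-7 + 4*A^-11 + A^-15
Summing the groups: <K> = -A^13 + 2*A^9 - 3*A^5 + 4*A - 4*A^-3 + 3*A^-7 - 3*A^-11 + A^-15
Normalise by the writhe: (-A^3)^(-w) = (-A^3)^(1) = -A^3, so f(A) = -A^3 * <K> = A^16 - 2*A^12 + 3*A^8 - 4*A^4 + 4 - 3*A^-4 + 3*A^-8 - A^-12.
Substitute A = t^(-1/4), i.e. A^e → t^(-e/4): V(t) = -t^3 + 3*t^2 - 3*t + 4 - 4*t^-1 + 3*t^-2 - 2*t^-3 + t^-4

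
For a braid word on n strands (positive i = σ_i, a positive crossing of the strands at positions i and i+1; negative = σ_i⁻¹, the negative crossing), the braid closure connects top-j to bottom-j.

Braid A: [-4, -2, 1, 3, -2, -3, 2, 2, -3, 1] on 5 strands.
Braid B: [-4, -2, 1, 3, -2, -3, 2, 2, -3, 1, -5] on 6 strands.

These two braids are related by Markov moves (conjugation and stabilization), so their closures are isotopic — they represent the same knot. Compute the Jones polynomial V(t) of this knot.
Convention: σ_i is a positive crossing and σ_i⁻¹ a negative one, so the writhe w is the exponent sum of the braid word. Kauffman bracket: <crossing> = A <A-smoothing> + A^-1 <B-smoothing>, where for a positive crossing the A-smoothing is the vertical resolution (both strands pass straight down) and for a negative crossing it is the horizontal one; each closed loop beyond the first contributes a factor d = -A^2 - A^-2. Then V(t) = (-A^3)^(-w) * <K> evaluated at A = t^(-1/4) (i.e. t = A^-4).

Markov-equivalent braids have isotopic closures, hence identical knot invariants. Strip the Markov moves from each word to reach a common short braid β, then compute V(t) once on β.
Braid A: s4^-1 s2^-1 s1 s3 s2^-1 s3^-1 s2 s2 s3^-1 s1 on 5 strands has no conjugating prefix/suffix or stabilization to strip; take β = s4^-1 s2^-1 s1 s3 s2^-1 s3^-1 s2 s2 s3^-1 s1.
Braid B: s4^-1 s2^-1 s1 s3 s2^-1 s3^-1 s2 s2 s3^-1 s1 s5^-1 on 6 strands reduces by inverse Markov moves (closure unchanged at each step):
  Destabilize: the word has the form β·s5^-1 where s5^-1 occurs only as the final letter (β ∈ B_5); drop it and the last strand → 5 strands.
Reduced to β = s4^-1 s2^-1 s1 s3 s2^-1 s3^-1 s2 s2 s3^-1 s1 on 5 strands, 10 crossings.
Both give the same β = s4^-1 s2^-1 s1 s3 s2^-1 s3^-1 s2 s2 s3^-1 s1 on 5 strands, so one state sum suffices:
Braid: s4^-1 s2^-1 s1 s3 s2^-1 s3^-1 s2 s2 s3^-1 s1 on 5 strands, 10 crossings.
Writhe w = (#positive) - (#negative) = 5 - 5 = 0.
State-sum expansion of <K>. There are 2^10 = 1024 states.
Each crossing splits two ways (0=vertical, 1=horizontal). The state's weight is A^(#A-smoothings - #B-smoothings) * d^(loops - 1).
Tabulate the states by total A-exponent and number of loops L (A-exp: L × count):
  A^10: L=4 ×1
  A^8: L=3 ×9, L=5 ×1
  A^6: L=2 ×27, L=4 ×18
  A^4: L=1 ×28, L=3 ×78, L=5 ×14
  A^2: L=2 ×116, L=4 ×88, L=6 ×6
  A^0: L=1 ×27, L=3 ×178, L=5 ×46, L=7 ×1
  A^-2: L=2 ×78, L=4 ×123, L=6 ×9
  A^-4: L=1 ×6, L=3 ×78, L=5 ×36
  A^-6: L=2 ×11, L=4 ×31, L=6 ×3
  A^-8: L=3 ×6, L=5 ×4
  A^-10: L=4 ×1
Each group contributes A^e * Σ count * d^(L-1):
Powers of d = -A^2 - A^-2: d^2 = A^4 + 2 + A^-4; d^3 = -A^6 - 3*A^2 - 3*A^-2 - A^-6; d^4 = A^8 + 4*A^4 + 6 + 4*A^-4 + A^-8; d^5 = -A^10 - 5*A^6 - 10*A^2 - 10*A^-2 - 5*A^-6 - A^-10; d^6 = A^12 + 6*A^8 + 15*A^4 + 20 + 15*A^-4 + 6*A^-8 + A^-12.
  A^10 * (d^3) = -A^16 - 3*A^12 - 3*A^8 - A^4
  A^8 * (9*d^2 + d^4) = A^16 + 13*A^12 + 24*A^8 + 13*A^4 + 1
  A^6 * (27*d + 18*d^3) = -18*A^12 - 81*A^8 - 81*A^4 - 18
  A^4 * (28 + 78*d^2 + 14*d^4) = 14*A^12 + 134*A^8 + 268*A^4 + 134 + 14*A^-4
  A^2 * (116*d + 88*d^3 + 6*d^5) = -6*A^12 - 118*A^8 - 440*A^4 - 440 - 118*A^-4 - 6*A^-8
  A^0 * (27 + 178*d^2 + 46*d^4 + d^6) = A^12 + 52*A^8 + 377*A^4 + 679 + 377*A^-4 + 52*A^-8 + A^-12
  A^-2 * (78*d + 123*d^3 + 9*d^5) = -9*A^8 - 168*A^4 - 537 - 537*A^-4 - 168*A^-8 - 9*A^-12
  A^-4 * (6 + 78*d^2 + 36*d^4) = 36*A^4 + 222 + 378*A^-4 + 222*A^-8 + 36*A^-12
  A^-6 * (11*d + 31*d^3 + 3*d^5) = -3*A^4 - 46 - 134*A^-4 - 134*A^-8 - 46*A^-12 - 3*A^-16
  A^-8 * (6*d^2 + 4*d^4) = 4 + 22*A^-4 + 36*A^-8 + 22*A^-12 + 4*A^-16
  A^-10 * (d^3) = -A^-4 - 3*A^-8 - 3*A^-12 - A^-16
Summing the groups: <K> = A^12 - A^8 + A^4 - 1 + A^-4 - A^-8 + A^-12
Normalise by the writhe: (-A^3)^(-w) = (-A^3)^(0) = 1, so f(A) = 1 * <K> = A^12 - A^8 + A^4 - 1 + A^-4 - A^-8 + A^-12.
Substitute A = t^(-1/4), i.e. A^e → t^(-e/4): V(t) = t^3 - t^2 + t - 1 + t^-1 - t^-2 + t^-3

Answer: t^3 - t^2 + t - 1 + t^-1 - t^-2 + t^-3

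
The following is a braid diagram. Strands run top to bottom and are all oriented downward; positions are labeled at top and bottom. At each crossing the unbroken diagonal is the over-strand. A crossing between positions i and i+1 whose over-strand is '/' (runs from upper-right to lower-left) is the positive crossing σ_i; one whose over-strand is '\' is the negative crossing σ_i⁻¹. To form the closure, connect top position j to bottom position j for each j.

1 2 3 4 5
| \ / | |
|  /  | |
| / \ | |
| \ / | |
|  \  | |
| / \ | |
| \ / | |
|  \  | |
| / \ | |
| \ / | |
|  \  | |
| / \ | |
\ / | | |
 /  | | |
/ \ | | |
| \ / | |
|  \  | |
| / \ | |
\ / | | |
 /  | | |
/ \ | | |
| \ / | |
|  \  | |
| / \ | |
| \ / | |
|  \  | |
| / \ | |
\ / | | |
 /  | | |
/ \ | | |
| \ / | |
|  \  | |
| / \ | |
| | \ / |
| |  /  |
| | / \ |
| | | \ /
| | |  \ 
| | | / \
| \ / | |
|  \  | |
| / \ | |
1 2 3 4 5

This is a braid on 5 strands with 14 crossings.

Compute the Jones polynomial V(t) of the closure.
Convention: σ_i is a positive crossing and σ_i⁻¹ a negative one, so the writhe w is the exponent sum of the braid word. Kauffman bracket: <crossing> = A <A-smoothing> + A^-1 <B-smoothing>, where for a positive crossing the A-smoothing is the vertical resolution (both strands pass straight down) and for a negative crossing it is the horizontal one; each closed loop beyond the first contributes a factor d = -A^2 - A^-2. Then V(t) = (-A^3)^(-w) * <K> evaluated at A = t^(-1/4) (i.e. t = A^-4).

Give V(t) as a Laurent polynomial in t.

-t + 3 - 4*t^-1 + 7*t^-2 - 8*t^-3 + 9*t^-4 - 9*t^-5 + 7*t^-6 - 5*t^-7 + 3*t^-8 - t^-9

Derivation:
Reading the diagram top to bottom ('/'-over between positions i,i+1 = s_i, '\'-over = s_i^-1): braid word = s2 s2^-1 s2^-1 s2^-1 s1 s2^-1 s1 s2^-1 s2^-1 s1 s2^-1 s3 s4^-1 s2^-1.
The presented braid s2 s2^-1 s2^-1 s2^-1 s1 s2^-1 s1 s2^-1 s2^-1 s1 s2^-1 s3 s4^-1 s2^-1 on 5 strands reduces by inverse Markov moves (closure unchanged at each step):
  Deconjugate: the word is γ·β·γ⁻¹ with γ = s2 (prefix) and γ⁻¹ = s2^-1 (suffix); strip both.
  Destabilize: the word has the form β·s4^-1 where s4^-1 occurs only as the final letter (β ∈ B_4); drop it and the last strand → 4 strands.
  Destabilize: the word has the form β·s3 where s3 occurs only as the final letter (β ∈ B_3); drop it and the last strand → 3 strands.
Reduced to β = s2^-1 s2^-1 s2^-1 s1 s2^-1 s1 s2^-1 s2^-1 s1 s2^-1 on 3 strands, 10 crossings.
Compute on β:
Braid: s2^-1 s2^-1 s2^-1 s1 s2^-1 s1 s2^-1 s2^-1 s1 s2^-1 on 3 strands, 10 crossings.
Writhe w = (#positive) - (#negative) = 3 - 7 = -4.
State-sum expansion of <K>. There are 2^10 = 1024 states.
Smooth each crossing (0=||, 1=⌣⌢); contribution A^(Σ sign_k(1-2s_k)) * d^(L-1).
Tabulate the states by total A-exponent and number of loops L (A-exp: L × count):
  A^10: L=8 ×1
  A^8: L=7 ×10
  A^6: L=6 ×45
  A^4: L=5 ×119, L=7 ×1
  A^2: L=4 ×202, L=6 ×8
  A^0: L=3 ×224, L=5 ×28
  A^-2: L=2 ×156, L=4 ×53, L=6 ×1
  A^-4: L=1 ×57, L=3 ×59, L=5 ×4
  A^-6: L=2 ×38, L=4 ×7
  A^-8: L=3 ×10
  A^-10: L=4 ×1
Each group contributes A^e * Σ count * d^(L-1):
Powers of d = -A^2 - A^-2: d^2 = A^4 + 2 + A^-4; d^3 = -A^6 - 3*A^2 - 3*A^-2 - A^-6; d^4 = A^8 + 4*A^4 + 6 + 4*A^-4 + A^-8; d^5 = -A^10 - 5*A^6 - 10*A^2 - 10*A^-2 - 5*A^-6 - A^-10; d^6 = A^12 + 6*A^8 + 15*A^4 + 20 + 15*A^-4 + 6*A^-8 + A^-12; d^7 = -A^14 - 7*A^10 - 21*A^6 - 35*A^2 - 35*A^-2 - 21*A^-6 - 7*A^-10 - A^-14.
  A^10 * (d^7) = -A^24 - 7*A^20 - 21*A^16 - 35*A^12 - 35*A^8 - 21*A^4 - 7 - A^-4
  A^8 * (10*d^6) = 10*A^20 + 60*A^16 + 150*A^12 + 200*A^8 + 150*A^4 + 60 + 10*A^-4
  A^6 * (45*d^5) = -45*A^16 - 225*A^12 - 450*A^8 - 450*A^4 - 225 - 45*A^-4
  A^4 * (119*d^4 + d^6) = A^16 + 125*A^12 + 491*A^8 + 734*A^4 + 491 + 125*A^-4 + A^-8
  A^2 * (202*d^3 + 8*d^5) = -8*A^12 - 242*A^8 - 686*A^4 - 686 - 242*A^-4 - 8*A^-8
  A^0 * (224*d^2 + 28*d^4) = 28*A^8 + 336*A^4 + 616 + 336*A^-4 + 28*A^-8
  A^-2 * (156*d + 53*d^3 + d^5) = -A^8 - 58*A^4 - 325 - 325*A^-4 - 58*A^-8 - A^-12
  A^-4 * (57 + 59*d^2 + 4*d^4) = 4*A^4 + 75 + 199*A^-4 + 75*A^-8 + 4*A^-12
  A^-6 * (38*d + 7*d^3) = -7 - 59*A^-4 - 59*A^-8 - 7*A^-12
  A^-8 * (10*d^2) = 10*A^-4 + 20*A^-8 + 10*A^-12
  A^-10 * (d^3) = -A^-4 - 3*A^-8 - 3*A^-12 - A^-16
Summing the groups: <K> = -A^24 + 3*A^20 - 5*A^16 + 7*A^12 - 9*A^8 + 9*A^4 - 8 + 7*A^-4 - 4*A^-8 + 3*A^-12 - A^-16
Normalise by the writhe: (-A^3)^(-w) = (-A^3)^(4) = A^12, so f(A) = A^12 * <K> = -A^36 + 3*A^32 - 5*A^28 + 7*A^24 - 9*A^20 + 9*A^16 - 8*A^12 + 7*A^8 - 4*A^4 + 3 - A^-4.
Substitute A = t^(-1/4), i.e. A^e → t^(-e/4): V(t) = -t + 3 - 4*t^-1 + 7*t^-2 - 8*t^-3 + 9*t^-4 - 9*t^-5 + 7*t^-6 - 5*t^-7 + 3*t^-8 - t^-9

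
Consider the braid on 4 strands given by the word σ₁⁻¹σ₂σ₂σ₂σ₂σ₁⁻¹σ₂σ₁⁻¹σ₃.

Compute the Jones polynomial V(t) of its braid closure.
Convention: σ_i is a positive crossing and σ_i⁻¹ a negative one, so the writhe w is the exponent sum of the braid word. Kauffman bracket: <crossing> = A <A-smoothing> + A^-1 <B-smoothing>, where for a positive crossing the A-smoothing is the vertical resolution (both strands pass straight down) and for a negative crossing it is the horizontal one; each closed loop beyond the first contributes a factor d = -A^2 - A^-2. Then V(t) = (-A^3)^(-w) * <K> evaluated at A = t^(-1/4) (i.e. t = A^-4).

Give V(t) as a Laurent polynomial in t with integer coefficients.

The presented braid s1^-1 s2 s2 s2 s2 s1^-1 s2 s1^-1 s3 on 4 strands reduces by inverse Markov moves (closure unchanged at each step):
  Destabilize: the word has the form β·s3 where s3 occurs only as the final letter (β ∈ B_3); drop it and the last strand → 3 strands.
Reduced to β = s1^-1 s2 s2 s2 s2 s1^-1 s2 s1^-1 on 3 strands, 8 crossings.
Compute on β:
Braid: s1^-1 s2 s2 s2 s2 s1^-1 s2 s1^-1 on 3 strands, 8 crossings.
Writhe w = (#positive) - (#negative) = 5 - 3 = 2.
Computing the Kauffman bracket via state sum. There are 2^8 = 256 states.
Smooth each crossing (0=||, 1=⌣⌢); contribution A^(Σ sign_k(1-2s_k)) * d^(L-1).
Tabulate the states by total A-exponent and number of loops L (A-exp: L × count):
  A^8: L=4 ×1
  A^6: L=3 ×8
  A^4: L=2 ×22, L=4 ×6
  A^2: L=1 ×23, L=3 ×29, L=5 ×4
  A^0: L=2 ×47, L=4 ×22, L=6 ×1
  A^-2: L=3 ×48, L=5 ×8
  A^-4: L=4 ×27, L=6 ×1
  A^-6: L=5 ×8
  A^-8: L=6 ×1
Each group contributes A^e * Σ count * d^(L-1):
Powers of d = -A^2 - A^-2: d^2 = A^4 + 2 + A^-4; d^3 = -A^6 - 3*A^2 - 3*A^-2 - A^-6; d^4 = A^8 + 4*A^4 + 6 + 4*A^-4 + A^-8; d^5 = -A^10 - 5*A^6 - 10*A^2 - 10*A^-2 - 5*A^-6 - A^-10.
  A^8 * (d^3) = -A^14 - 3*A^10 - 3*A^6 - A^2
  A^6 * (8*d^2) = 8*A^10 + 16*A^6 + 8*A^2
  A^4 * (22*d + 6*d^3) = -6*A^10 - 40*A^6 - 40*A^2 - 6*A^-2
  A^2 * (23 + 29*d^2 + 4*d^4) = 4*A^10 + 45*A^6 + 105*A^2 + 45*A^-2 + 4*A^-6
  A^0 * (47*d + 22*d^3 + d^5) = -A^10 - 27*A^6 - 123*A^2 - 123*A^-2 - 27*A^-6 - A^-10
  A^-2 * (48*d^2 + 8*d^4) = 8*A^6 + 80*A^2 + 144*A^-2 + 80*A^-6 + 8*A^-10
  A^-4 * (27*d^3 + d^5) = -A^6 - 32*A^2 - 91*A^-2 - 91*A^-6 - 32*A^-10 - A^-14
  A^-6 * (8*d^4) = 8*A^2 + 32*A^-2 + 48*A^-6 + 32*A^-10 + 8*A^-14
  A^-8 * (d^5) = -A^2 - 5*A^-2 - 10*A^-6 - 10*A^-10 - 5*A^-14 - A^-18
Summing the groups: <K> = -A^14 + 2*A^10 - 2*A^6 + 4*A^2 - 4*A^-2 + 4*A^-6 - 3*A^-10 + 2*A^-14 - A^-18
Normalise by the writhe: (-A^3)^(-w) = (-A^3)^(-2) = A^-6, so f(A) = A^-6 * <K> = -A^8 + 2*A^4 - 2 + 4*A^-4 - 4*A^-8 + 4*A^-12 - 3*A^-16 + 2*A^-20 - A^-24.
Substitute A = t^(-1/4), i.e. A^e → t^(-e/4): V(t) = -t^6 + 2*t^5 - 3*t^4 + 4*t^3 - 4*t^2 + 4*t - 2 + 2*t^-1 - t^-2

Answer: -t^6 + 2*t^5 - 3*t^4 + 4*t^3 - 4*t^2 + 4*t - 2 + 2*t^-1 - t^-2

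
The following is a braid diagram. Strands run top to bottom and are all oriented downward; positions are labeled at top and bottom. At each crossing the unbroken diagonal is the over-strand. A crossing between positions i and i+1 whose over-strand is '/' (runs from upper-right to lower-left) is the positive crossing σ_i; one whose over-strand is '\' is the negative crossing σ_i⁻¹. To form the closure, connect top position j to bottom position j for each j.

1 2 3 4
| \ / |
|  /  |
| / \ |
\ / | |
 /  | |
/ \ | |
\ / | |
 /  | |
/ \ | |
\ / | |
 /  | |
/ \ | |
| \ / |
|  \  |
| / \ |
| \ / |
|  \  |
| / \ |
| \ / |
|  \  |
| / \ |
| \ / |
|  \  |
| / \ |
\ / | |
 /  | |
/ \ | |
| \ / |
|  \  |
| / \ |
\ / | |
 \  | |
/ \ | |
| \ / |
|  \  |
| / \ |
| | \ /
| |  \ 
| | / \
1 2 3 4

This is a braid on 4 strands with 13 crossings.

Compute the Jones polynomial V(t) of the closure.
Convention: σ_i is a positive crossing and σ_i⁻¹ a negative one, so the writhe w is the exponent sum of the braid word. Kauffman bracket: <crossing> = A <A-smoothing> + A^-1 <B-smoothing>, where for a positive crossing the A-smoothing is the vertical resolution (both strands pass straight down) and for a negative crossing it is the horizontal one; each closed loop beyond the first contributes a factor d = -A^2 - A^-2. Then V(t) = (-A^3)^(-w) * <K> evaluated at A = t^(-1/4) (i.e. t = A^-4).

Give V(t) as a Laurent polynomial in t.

Reading the diagram top to bottom ('/'-over between positions i,i+1 = s_i, '\'-over = s_i^-1): braid word = s2 s1 s1 s1 s2^-1 s2^-1 s2^-1 s2^-1 s1 s2^-1 s1^-1 s2^-1 s3^-1.
The presented braid s2 s1 s1 s1 s2^-1 s2^-1 s2^-1 s2^-1 s1 s2^-1 s1^-1 s2^-1 s3^-1 on 4 strands reduces by inverse Markov moves (closure unchanged at each step):
  Destabilize: the word has the form β·s3^-1 where s3^-1 occurs only as the final letter (β ∈ B_3); drop it and the last strand → 3 strands.
  Deconjugate: the word is γ·β·γ⁻¹ with γ = s2 s1 (prefix) and γ⁻¹ = s1^-1 s2^-1 (suffix); strip both.
Reduced to β = s1 s1 s2^-1 s2^-1 s2^-1 s2^-1 s1 s2^-1 on 3 strands, 8 crossings.
Compute on β:
Braid: s1 s1 s2^-1 s2^-1 s2^-1 s2^-1 s1 s2^-1 on 3 strands, 8 crossings.
Writhe w = (#positive) - (#negative) = 3 - 5 = -2.
State-sum expansion of <K>. There are 2^8 = 256 states.
Each crossing splits two ways (0=vertical, 1=horizontal). The state's weight is A^(#A-smoothings - #B-smoothings) * d^(loops - 1).
Tabulate the states by total A-exponent and number of loops L (A-exp: L × count):
  A^8: L=6 ×1
  A^6: L=5 ×8
  A^4: L=4 ×27, L=6 ×1
  A^2: L=3 ×48, L=5 ×8
  A^0: L=2 ×47, L=4 ×22, L=6 ×1
  A^-2: L=1 ×23, L=3 ×29, L=5 ×4
  A^-4: L=2 ×22, L=4 ×6
  A^-6: L=3 ×8
  A^-8: L=4 ×1
Each group contributes A^e * Σ count * d^(L-1):
Powers of d = -A^2 - A^-2: d^2 = A^4 + 2 + A^-4; d^3 = -A^6 - 3*A^2 - 3*A^-2 - A^-6; d^4 = A^8 + 4*A^4 + 6 + 4*A^-4 + A^-8; d^5 = -A^10 - 5*A^6 - 10*A^2 - 10*A^-2 - 5*A^-6 - A^-10.
  A^8 * (d^5) = -A^18 - 5*A^14 - 10*A^10 - 10*A^6 - 5*A^2 - A^-2
  A^6 * (8*d^4) = 8*A^14 + 32*A^10 + 48*A^6 + 32*A^2 + 8*A^-2
  A^4 * (27*d^3 + d^5) = -A^14 - 32*A^10 - 91*A^6 - 91*A^2 - 32*A^-2 - A^-6
  A^2 * (48*d^2 + 8*d^4) = 8*A^10 + 80*A^6 + 144*A^2 + 80*A^-2 + 8*A^-6
  A^0 * (47*d + 22*d^3 + d^5) = -A^10 - 27*A^6 - 123*A^2 - 123*A^-2 - 27*A^-6 - A^-10
  A^-2 * (23 + 29*d^2 + 4*d^4) = 4*A^6 + 45*A^2 + 105*A^-2 + 45*A^-6 + 4*A^-10
  A^-4 * (22*d + 6*d^3) = -6*A^2 - 40*A^-2 - 40*A^-6 - 6*A^-10
  A^-6 * (8*d^2) = 8*A^-2 + 16*A^-6 + 8*A^-10
  A^-8 * (d^3) = -A^-2 - 3*A^-6 - 3*A^-10 - A^-14
Summing the groups: <K> = -A^18 + 2*A^14 - 3*A^10 + 4*A^6 - 4*A^2 + 4*A^-2 - 2*A^-6 + 2*A^-10 - A^-14
Normalise by the writhe: (-A^3)^(-w) = (-A^3)^(2) = A^6, so f(A) = A^6 * <K> = -A^24 + 2*A^20 - 3*A^16 + 4*A^12 - 4*A^8 + 4*A^4 - 2 + 2*A^-4 - A^-8.
Substitute A = t^(-1/4), i.e. A^e → t^(-e/4): V(t) = -t^2 + 2*t - 2 + 4*t^-1 - 4*t^-2 + 4*t^-3 - 3*t^-4 + 2*t^-5 - t^-6

Answer: -t^2 + 2*t - 2 + 4*t^-1 - 4*t^-2 + 4*t^-3 - 3*t^-4 + 2*t^-5 - t^-6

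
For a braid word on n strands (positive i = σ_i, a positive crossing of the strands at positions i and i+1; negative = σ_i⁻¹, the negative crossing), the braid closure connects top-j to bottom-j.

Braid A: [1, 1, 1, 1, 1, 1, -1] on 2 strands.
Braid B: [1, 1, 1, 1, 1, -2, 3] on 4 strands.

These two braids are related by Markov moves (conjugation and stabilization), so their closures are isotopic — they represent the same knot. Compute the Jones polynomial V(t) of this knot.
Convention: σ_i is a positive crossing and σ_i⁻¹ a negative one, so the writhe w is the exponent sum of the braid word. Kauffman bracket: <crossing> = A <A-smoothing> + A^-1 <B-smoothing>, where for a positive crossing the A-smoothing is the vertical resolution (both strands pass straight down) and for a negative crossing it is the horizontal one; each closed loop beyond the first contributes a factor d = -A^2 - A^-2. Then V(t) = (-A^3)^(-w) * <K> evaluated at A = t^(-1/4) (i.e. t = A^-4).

-t^7 + t^6 - t^5 + t^4 + t^2

Derivation:
Markov-equivalent braids have isotopic closures, hence identical knot invariants. Strip the Markov moves from each word to reach a common short braid β, then compute V(t) once on β.
Braid A: s1 s1 s1 s1 s1 s1 s1^-1 on 2 strands reduces by inverse Markov moves (closure unchanged at each step):
  Deconjugate: the word is γ·β·γ⁻¹ with γ = s1 (prefix) and γ⁻¹ = s1^-1 (suffix); strip both.
Reduced to β = s1 s1 s1 s1 s1 on 2 strands, 5 crossings.
Braid B: s1 s1 s1 s1 s1 s2^-1 s3 on 4 strands reduces by inverse Markov moves (closure unchanged at each step):
  Destabilize: the word has the form β·s3 where s3 occurs only as the final letter (β ∈ B_3); drop it and the last strand → 3 strands.
  Destabilize: the word has the form β·s2^-1 where s2^-1 occurs only as the final letter (β ∈ B_2); drop it and the last strand → 2 strands.
Reduced to β = s1 s1 s1 s1 s1 on 2 strands, 5 crossings.
Both give the same β = s1 s1 s1 s1 s1 on 2 strands, so one state sum suffices:
Braid: s1 s1 s1 s1 s1 on 2 strands, 5 crossings.
Writhe w = (#positive) - (#negative) = 5 - 0 = 5.
Enumerate smoothing states for the bracket polynomial. There are 2^5 = 32 states.
Each crossing splits two ways (0=vertical, 1=horizontal). The state's weight is A^(#A-smoothings - #B-smoothings) * d^(loops - 1).
  state 00000: A-exp=+5, loops=2, term = A^5 * d^1
  state 00001: A-exp=+3, loops=1, term = A^3 * d^0
  state 00010: A-exp=+3, loops=1, term = A^3 * d^0
  state 00011: A-exp=+1, loops=2, term = A^1 * d^1
  state 00100: A-exp=+3, loops=1, term = A^3 * d^0
  state 00101: A-exp=+1, loops=2, term = A^1 * d^1
  state 00110: A-exp=+1, loops=2, term = A^1 * d^1
  state 00111: A-exp=-1, loops=3, term = A^-1 * d^2
  state 01000: A-exp=+3, loops=1, term = A^3 * d^0
  state 01001: A-exp=+1, loops=2, term = A^1 * d^1
  state 01010: A-exp=+1, loops=2, term = A^1 * d^1
  state 01011: A-exp=-1, loops=3, term = A^-1 * d^2
  state 01100: A-exp=+1, loops=2, term = A^1 * d^1
  state 01101: A-exp=-1, loops=3, term = A^-1 * d^2
  state 01110: A-exp=-1, loops=3, term = A^-1 * d^2
  state 01111: A-exp=-3, loops=4, term = A^-3 * d^3
  state 10000: A-exp=+3, loops=1, term = A^3 * d^0
  state 10001: A-exp=+1, loops=2, term = A^1 * d^1
  state 10010: A-exp=+1, loops=2, term = A^1 * d^1
  state 10011: A-exp=-1, loops=3, term = A^-1 * d^2
  state 10100: A-exp=+1, loops=2, term = A^1 * d^1
  state 10101: A-exp=-1, loops=3, term = A^-1 * d^2
  state 10110: A-exp=-1, loops=3, term = A^-1 * d^2
  state 10111: A-exp=-3, loops=4, term = A^-3 * d^3
  state 11000: A-exp=+1, loops=2, term = A^1 * d^1
  state 11001: A-exp=-1, loops=3, term = A^-1 * d^2
  state 11010: A-exp=-1, loops=3, term = A^-1 * d^2
  state 11011: A-exp=-3, loops=4, term = A^-3 * d^3
  state 11100: A-exp=-1, loops=3, term = A^-1 * d^2
  state 11101: A-exp=-3, loops=4, term = A^-3 * d^3
  state 11110: A-exp=-3, loops=4, term = A^-3 * d^3
  state 11111: A-exp=-5, loops=5, term = A^-5 * d^4
Collect the terms by A-exponent (count of states per loop number):
Powers of d = -A^2 - A^-2: d^2 = A^4 + 2 + A^-4; d^3 = -A^6 - 3*A^2 - 3*A^-2 - A^-6; d^4 = A^8 + 4*A^4 + 6 + 4*A^-4 + A^-8.
  A^5 * (d) = -A^7 - A^3
  A^3 * (5) = 5*A^3
  A^1 * (10*d) = -10*A^3 - 10*A^-1
  A^-1 * (10*d^2) = 10*A^3 + 20*A^-1 + 10*A^-5
  A^-3 * (5*d^3) = -5*A^3 - 15*A^-1 - 15*A^-5 - 5*A^-9
  A^-5 * (d^4) = A^3 + 4*A^-1 + 6*A^-5 + 4*A^-9 + A^-13
Summing the groups: <K> = -A^7 - A^-1 + A^-5 - A^-9 + A^-13
Normalise by the writhe: (-A^3)^(-w) = (-A^3)^(-5) = -A^-15, so f(A) = -A^-15 * <K> = A^-8 + A^-16 - A^-20 + A^-24 - A^-28.
Substitute A = t^(-1/4), i.e. A^e → t^(-e/4): V(t) = -t^7 + t^6 - t^5 + t^4 + t^2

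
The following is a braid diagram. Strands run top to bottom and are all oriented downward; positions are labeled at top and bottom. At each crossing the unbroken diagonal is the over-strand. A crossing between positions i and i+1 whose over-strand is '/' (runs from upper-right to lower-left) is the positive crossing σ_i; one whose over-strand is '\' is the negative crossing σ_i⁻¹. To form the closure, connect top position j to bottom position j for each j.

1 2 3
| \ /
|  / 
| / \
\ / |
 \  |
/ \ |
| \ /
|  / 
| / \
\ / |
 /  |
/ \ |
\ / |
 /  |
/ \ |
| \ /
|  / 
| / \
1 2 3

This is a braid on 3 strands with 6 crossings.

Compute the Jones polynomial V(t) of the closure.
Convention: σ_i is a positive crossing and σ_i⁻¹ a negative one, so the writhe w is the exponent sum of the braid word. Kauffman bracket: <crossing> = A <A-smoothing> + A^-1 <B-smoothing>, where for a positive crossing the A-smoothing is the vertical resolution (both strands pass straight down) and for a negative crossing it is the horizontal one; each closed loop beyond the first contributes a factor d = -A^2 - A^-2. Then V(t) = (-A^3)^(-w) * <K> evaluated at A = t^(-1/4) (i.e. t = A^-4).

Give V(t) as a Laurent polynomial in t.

Reading the diagram top to bottom ('/'-over between positions i,i+1 = s_i, '\'-over = s_i^-1): braid word = s2 s1^-1 s2 s1 s1 s2.
Braid: s2 s1^-1 s2 s1 s1 s2 on 3 strands, 6 crossings.
Writhe w = (#positive) - (#negative) = 5 - 1 = 4.
Enumerate smoothing states for the bracket polynomial. There are 2^6 = 64 states.
Each crossing splits two ways (0=vertical, 1=horizontal). The state's weight is A^(#A-smoothings - #B-smoothings) * d^(loops - 1).
Tabulate the states by total A-exponent and number of loops L (A-exp: L × count):
  A^6: L=2 ×1
  A^4: L=1 ×3, L=3 ×3
  A^2: L=2 ×14, L=4 ×1
  A^0: L=1 ×10, L=3 ×10
  A^-2: L=2 ×13, L=4 ×2
  A^-4: L=3 ×6
  A^-6: L=4 ×1
Each group contributes A^e * Σ count * d^(L-1):
Powers of d = -A^2 - A^-2: d^2 = A^4 + 2 + A^-4; d^3 = -A^6 - 3*A^2 - 3*A^-2 - A^-6.
  A^6 * (d) = -A^8 - A^4
  A^4 * (3 + 3*d^2) = 3*A^8 + 9*A^4 + 3
  A^2 * (14*d + d^3) = -A^8 - 17*A^4 - 17 - A^-4
  A^0 * (10 + 10*d^2) = 10*A^4 + 30 + 10*A^-4
  A^-2 * (13*d + 2*d^3) = -2*A^4 - 19 - 19*A^-4 - 2*A^-8
  A^-4 * (6*d^2) = 6 + 12*A^-4 + 6*A^-8
  A^-6 * (d^3) = -1 - 3*A^-4 - 3*A^-8 - A^-12
Summing the groups: <K> = A^8 - A^4 + 2 - A^-4 + A^-8 - A^-12
Normalise by the writhe: (-A^3)^(-w) = (-A^3)^(-4) = A^-12, so f(A) = A^-12 * <K> = A^-4 - A^-8 + 2*A^-12 - A^-16 + A^-20 - A^-24.
Substitute A = t^(-1/4), i.e. A^e → t^(-e/4): V(t) = -t^6 + t^5 - t^4 + 2*t^3 - t^2 + t

Answer: -t^6 + t^5 - t^4 + 2*t^3 - t^2 + t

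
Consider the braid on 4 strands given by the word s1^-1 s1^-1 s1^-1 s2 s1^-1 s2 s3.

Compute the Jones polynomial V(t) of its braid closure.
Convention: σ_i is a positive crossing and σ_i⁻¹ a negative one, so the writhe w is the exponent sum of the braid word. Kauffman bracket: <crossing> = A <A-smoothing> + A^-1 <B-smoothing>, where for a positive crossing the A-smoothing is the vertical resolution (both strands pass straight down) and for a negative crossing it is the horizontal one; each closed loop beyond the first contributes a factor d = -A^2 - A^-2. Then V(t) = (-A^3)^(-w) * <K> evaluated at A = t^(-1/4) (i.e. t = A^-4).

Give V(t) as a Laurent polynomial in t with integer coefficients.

t - 1 + 2*t^-1 - 2*t^-2 + 2*t^-3 - 2*t^-4 + t^-5

Derivation:
The presented braid s1^-1 s1^-1 s1^-1 s2 s1^-1 s2 s3 on 4 strands reduces by inverse Markov moves (closure unchanged at each step):
  Destabilize: the word has the form β·s3 where s3 occurs only as the final letter (β ∈ B_3); drop it and the last strand → 3 strands.
Reduced to β = s1^-1 s1^-1 s1^-1 s2 s1^-1 s2 on 3 strands, 6 crossings.
Compute on β:
Braid: s1^-1 s1^-1 s1^-1 s2 s1^-1 s2 on 3 strands, 6 crossings.
Writhe w = (#positive) - (#negative) = 2 - 4 = -2.
State-sum expansion of <K>. There are 2^6 = 64 states.
Each crossing splits two ways (0=vertical, 1=horizontal). The state's weight is A^(#A-smoothings - #B-smoothings) * d^(loops - 1).
Tabulate the states by total A-exponent and number of loops L (A-exp: L × count):
  A^6: L=5 ×1
  A^4: L=4 ×6
  A^2: L=3 ×15
  A^0: L=2 ×19, L=4 ×1
  A^-2: L=1 ×11, L=3 ×4
  A^-4: L=2 ×6
  A^-6: L=3 ×1
Each group contributes A^e * Σ count * d^(L-1):
Powers of d = -A^2 - A^-2: d^2 = A^4 + 2 + A^-4; d^3 = -A^6 - 3*A^2 - 3*A^-2 - A^-6; d^4 = A^8 + 4*A^4 + 6 + 4*A^-4 + A^-8.
  A^6 * (d^4) = A^14 + 4*A^10 + 6*A^6 + 4*A^2 + A^-2
  A^4 * (6*d^3) = -6*A^10 - 18*A^6 - 18*A^2 - 6*A^-2
  A^2 * (15*d^2) = 15*A^6 + 30*A^2 + 15*A^-2
  A^0 * (19*d + d^3) = -A^6 - 22*A^2 - 22*A^-2 - A^-6
  A^-2 * (11 + 4*d^2) = 4*A^2 + 19*A^-2 + 4*A^-6
  A^-4 * (6*d) = -6*A^-2 - 6*A^-6
  A^-6 * (d^2) = A^-2 + 2*A^-6 + A^-10
Summing the groups: <K> = A^14 - 2*A^10 + 2*A^6 - 2*A^2 + 2*A^-2 - A^-6 + A^-10
Normalise by the writhe: (-A^3)^(-w) = (-A^3)^(2) = A^6, so f(A) = A^6 * <K> = A^20 - 2*A^16 + 2*A^12 - 2*A^8 + 2*A^4 - 1 + A^-4.
Substitute A = t^(-1/4), i.e. A^e → t^(-e/4): V(t) = t - 1 + 2*t^-1 - 2*t^-2 + 2*t^-3 - 2*t^-4 + t^-5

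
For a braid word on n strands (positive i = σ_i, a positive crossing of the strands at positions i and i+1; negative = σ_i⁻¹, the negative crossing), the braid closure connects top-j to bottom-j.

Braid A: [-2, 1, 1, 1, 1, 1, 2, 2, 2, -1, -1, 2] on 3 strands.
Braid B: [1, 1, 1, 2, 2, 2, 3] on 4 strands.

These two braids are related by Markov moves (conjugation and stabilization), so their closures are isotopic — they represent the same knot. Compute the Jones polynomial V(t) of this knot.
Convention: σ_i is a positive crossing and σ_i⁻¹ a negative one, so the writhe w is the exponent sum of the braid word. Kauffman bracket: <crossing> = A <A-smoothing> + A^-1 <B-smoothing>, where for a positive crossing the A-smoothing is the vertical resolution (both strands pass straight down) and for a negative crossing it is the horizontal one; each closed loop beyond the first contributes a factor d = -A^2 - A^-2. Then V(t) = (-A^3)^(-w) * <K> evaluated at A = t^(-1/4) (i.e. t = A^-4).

t^8 - 2*t^7 + t^6 - 2*t^5 + 2*t^4 + t^2

Derivation:
Markov-equivalent braids have isotopic closures, hence identical knot invariants. Strip the Markov moves from each word to reach a common short braid β, then compute V(t) once on β.
Braid A: s2^-1 s1 s1 s1 s1 s1 s2 s2 s2 s1^-1 s1^-1 s2 on 3 strands reduces by inverse Markov moves (closure unchanged at each step):
  Deconjugate: the word is γ·β·γ⁻¹ with γ = s2^-1 s1 (prefix) and γ⁻¹ = s1^-1 s2 (suffix); strip both.
  Deconjugate: the word is γ·β·γ⁻¹ with γ = s1 (prefix) and γ⁻¹ = s1^-1 (suffix); strip both.
Reduced to β = s1 s1 s1 s2 s2 s2 on 3 strands, 6 crossings.
Braid B: s1 s1 s1 s2 s2 s2 s3 on 4 strands reduces by inverse Markov moves (closure unchanged at each step):
  Destabilize: the word has the form β·s3 where s3 occurs only as the final letter (β ∈ B_3); drop it and the last strand → 3 strands.
Reduced to β = s1 s1 s1 s2 s2 s2 on 3 strands, 6 crossings.
Both give the same β = s1 s1 s1 s2 s2 s2 on 3 strands, so one state sum suffices:
Braid: s1 s1 s1 s2 s2 s2 on 3 strands, 6 crossings.
Writhe w = (#positive) - (#negative) = 6 - 0 = 6.
State-sum expansion of <K>. There are 2^6 = 64 states.
Each crossing splits two ways (0=vertical, 1=horizontal). The state's weight is A^(#A-smoothings - #B-smoothings) * d^(loops - 1).
Tabulate the states by total A-exponent and number of loops L (A-exp: L × count):
  A^6: L=3 ×1
  A^4: L=2 ×6
  A^2: L=1 ×9, L=3 ×6
  A^0: L=2 ×18, L=4 ×2
  A^-2: L=3 ×15
  A^-4: L=4 ×6
  A^-6: L=5 ×1
Each group contributes A^e * Σ count * d^(L-1):
Powers of d = -A^2 - A^-2: d^2 = A^4 + 2 + A^-4; d^3 = -A^6 - 3*A^2 - 3*A^-2 - A^-6; d^4 = A^8 + 4*A^4 + 6 + 4*A^-4 + A^-8.
  A^6 * (d^2) = A^10 + 2*A^6 + A^2
  A^4 * (6*d) = -6*A^6 - 6*A^2
  A^2 * (9 + 6*d^2) = 6*A^6 + 21*A^2 + 6*A^-2
  A^0 * (18*d + 2*d^3) = -2*A^6 - 24*A^2 - 24*A^-2 - 2*A^-6
  A^-2 * (15*d^2) = 15*A^2 + 30*A^-2 + 15*A^-6
  A^-4 * (6*d^3) = -6*A^2 - 18*A^-2 - 18*A^-6 - 6*A^-10
  A^-6 * (d^4) = A^2 + 4*A^-2 + 6*A^-6 + 4*A^-10 + A^-14
Summing the groups: <K> = A^10 + 2*A^2 - 2*A^-2 + A^-6 - 2*A^-10 + A^-14
Normalise by the writhe: (-A^3)^(-w) = (-A^3)^(-6) = A^-18, so f(A) = A^-18 * <K> = A^-8 + 2*A^-16 - 2*A^-20 + A^-24 - 2*A^-28 + A^-32.
Substitute A = t^(-1/4), i.e. A^e → t^(-e/4): V(t) = t^8 - 2*t^7 + t^6 - 2*t^5 + 2*t^4 + t^2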